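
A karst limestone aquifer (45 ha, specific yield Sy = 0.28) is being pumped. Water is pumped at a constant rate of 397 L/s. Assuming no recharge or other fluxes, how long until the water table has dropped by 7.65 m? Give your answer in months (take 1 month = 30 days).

t ≈ 0.937 months

A = 45 ha = 4.5 × 10^5 m²
ΔV = Sy × A × Δh = 0.28 × 4.5 × 10^5 × 7.65 = 9.639 × 10^5 m³
Q = 397 L/s = 34300 m³/d
t = ΔV / Q = 9.639 × 10^5 m³ / 34300 m³/d = 28.1 d
t = 28.1 d ≈ 0.9367 months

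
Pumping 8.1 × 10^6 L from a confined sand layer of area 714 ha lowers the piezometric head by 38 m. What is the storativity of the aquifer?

A = 714 ha = 7.14 × 10^6 m²
ΔV = 8.1 × 10^6 L = 8100 m³
S = ΔV / (A × Δh) = 8100 m³ / (7.14 × 10^6 m² × 38 m) = 2.985 × 10^-5

S ≈ 3 × 10^-5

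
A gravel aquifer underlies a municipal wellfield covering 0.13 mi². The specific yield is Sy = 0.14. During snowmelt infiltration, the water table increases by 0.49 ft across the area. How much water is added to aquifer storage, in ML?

ΔV ≈ 7.04 ML

A = 0.13 mi² = 3.367 × 10^5 m²
Δh = 0.49 ft = 0.1494 m
ΔV = Sy × A × Δh = 0.14 × 3.367 × 10^5 m² × 0.1494 m = 7040 m³
ΔV = 7040 m³ = 7.04 ML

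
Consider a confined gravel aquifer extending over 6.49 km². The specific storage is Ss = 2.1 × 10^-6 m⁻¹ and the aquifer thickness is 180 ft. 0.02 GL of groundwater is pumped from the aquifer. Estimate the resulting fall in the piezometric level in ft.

b = 180 ft = 54.86 m
S = Ss × b = 2.1 × 10^-6 m⁻¹ × 54.86 m = 1.152 × 10^-4
A = 6.49 km² = 6.49 × 10^6 m²
ΔV = 0.02 GL = 20000 m³
Δh = ΔV / (S × A) = 20000 m³ / (1.152 × 10^-4 × 6.49 × 10^6 m²) = 26.75 m
Δh = 26.75 m = 87.75 ft

Δh ≈ 87.8 ft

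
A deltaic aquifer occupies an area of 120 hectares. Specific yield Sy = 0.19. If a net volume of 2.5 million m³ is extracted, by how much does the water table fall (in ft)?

Δh ≈ 36 ft

A = 120 hectares = 1.2 × 10^6 m²
ΔV = 2.5 million m³ = 2.5 × 10^6 m³
Δh = ΔV / (Sy × A) = 2.5 × 10^6 m³ / (0.19 × 1.2 × 10^6 m²) = 10.96 m
Δh = 10.96 m = 35.97 ft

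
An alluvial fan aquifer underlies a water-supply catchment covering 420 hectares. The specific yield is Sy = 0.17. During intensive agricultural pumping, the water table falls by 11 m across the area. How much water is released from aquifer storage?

A = 420 hectares = 4.2 × 10^6 m²
ΔV = Sy × A × Δh = 0.17 × 4.2 × 10^6 m² × 11 m = 7.854 × 10^6 m³

ΔV ≈ 7.85 × 10^6 m³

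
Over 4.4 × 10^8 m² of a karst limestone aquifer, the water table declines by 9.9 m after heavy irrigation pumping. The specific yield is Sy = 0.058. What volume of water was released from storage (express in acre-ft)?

ΔV = Sy × A × Δh = 0.058 × 4.4 × 10^8 m² × 9.9 m = 2.526 × 10^8 m³
ΔV = 2.526 × 10^8 m³ = 2.048 × 10^5 acre-ft

ΔV ≈ 2.05 × 10^5 acre-ft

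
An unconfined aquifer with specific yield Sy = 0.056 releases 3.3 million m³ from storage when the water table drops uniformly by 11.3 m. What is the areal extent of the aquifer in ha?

ΔV = 3.3 million m³ = 3.3 × 10^6 m³
A = ΔV / (Sy × Δh) = 3.3 × 10^6 / (0.056 × 11.3) = 5.215 × 10^6 m²
A = 5.215 × 10^6 m² = 521.5 ha

A ≈ 521 ha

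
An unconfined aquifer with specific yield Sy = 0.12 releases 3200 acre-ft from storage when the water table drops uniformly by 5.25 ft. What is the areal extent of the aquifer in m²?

Δh = 5.25 ft = 1.6 m
ΔV = 3200 acre-ft = 3.947 × 10^6 m³
A = ΔV / (Sy × Δh) = 3.947 × 10^6 / (0.12 × 1.6) = 2.056 × 10^7 m²

A ≈ 2.06 × 10^7 m²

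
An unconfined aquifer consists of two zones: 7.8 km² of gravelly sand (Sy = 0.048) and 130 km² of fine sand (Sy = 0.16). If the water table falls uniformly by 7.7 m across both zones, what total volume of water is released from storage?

A₁ = 7.8 km² = 7.8 × 10^6 m²; A₂ = 130 km² = 1.3 × 10^8 m²
ΔV₁ = 0.048 × 7.8 × 10^6 × 7.7 = 2.883 × 10^6 m³
ΔV₂ = 0.16 × 1.3 × 10^8 × 7.7 = 1.602 × 10^8 m³
ΔV = ΔV₁ + ΔV₂ = 1.63 × 10^8 m³

ΔV ≈ 1.63 × 10^8 m³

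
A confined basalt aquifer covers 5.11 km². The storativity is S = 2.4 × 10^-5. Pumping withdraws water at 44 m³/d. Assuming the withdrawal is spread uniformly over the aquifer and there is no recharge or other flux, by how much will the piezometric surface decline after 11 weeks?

A = 5.11 km² = 5.11 × 10^6 m²
t = 11 weeks = 77 d
ΔV = Q × t = 44 m³/d × 77 d = 3388 m³
Δh = ΔV / (S × A) = 3388 / (2.4 × 10^-5 × 5.11 × 10^6) = 27.63 m

Δh ≈ 27.6 m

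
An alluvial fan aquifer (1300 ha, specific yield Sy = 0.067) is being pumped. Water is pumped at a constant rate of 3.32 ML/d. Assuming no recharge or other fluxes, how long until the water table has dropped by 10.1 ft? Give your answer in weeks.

A = 1300 ha = 1.3 × 10^7 m²
Δh = 10.1 ft = 3.078 m
ΔV = Sy × A × Δh = 0.067 × 1.3 × 10^7 × 3.078 = 2.681 × 10^6 m³
Q = 3.32 ML/d = 3320 m³/d
t = ΔV / Q = 2.681 × 10^6 m³ / 3320 m³/d = 807.6 d
t = 807.6 d ≈ 115.4 weeks

t ≈ 115 weeks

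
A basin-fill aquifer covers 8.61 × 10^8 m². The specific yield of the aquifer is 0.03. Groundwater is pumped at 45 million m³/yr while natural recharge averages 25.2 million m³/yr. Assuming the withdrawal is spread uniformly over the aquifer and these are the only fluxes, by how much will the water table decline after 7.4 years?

Net abstraction = 45 − 25.2 = 19.8 million m³/yr
Q_net = 19.8 million m³/yr = 54250 m³/d
t = 7.4 years = 2701 d
ΔV = Q × t = 54250 m³/d × 2701 d = 1.465 × 10^8 m³
Δh = ΔV / (Sy × A) = 1.465 × 10^8 / (0.03 × 8.61 × 10^8) = 5.672 m

Δh ≈ 5.67 m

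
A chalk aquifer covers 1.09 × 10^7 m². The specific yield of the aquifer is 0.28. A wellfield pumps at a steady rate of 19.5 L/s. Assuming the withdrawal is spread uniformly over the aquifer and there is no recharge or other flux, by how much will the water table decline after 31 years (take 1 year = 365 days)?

Q = 19.5 L/s = 1685 m³/d
t = 31 years = 11320 d
ΔV = Q × t = 1685 m³/d × 11320 d = 1.906 × 10^7 m³
Δh = ΔV / (Sy × A) = 1.906 × 10^7 / (0.28 × 1.09 × 10^7) = 6.246 m

Δh ≈ 6.25 m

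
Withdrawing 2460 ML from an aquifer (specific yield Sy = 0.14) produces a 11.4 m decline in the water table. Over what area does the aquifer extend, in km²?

ΔV = 2460 ML = 2.46 × 10^6 m³
A = ΔV / (Sy × Δh) = 2.46 × 10^6 / (0.14 × 11.4) = 1.541 × 10^6 m²
A = 1.541 × 10^6 m² = 1.541 km²

A ≈ 1.54 km²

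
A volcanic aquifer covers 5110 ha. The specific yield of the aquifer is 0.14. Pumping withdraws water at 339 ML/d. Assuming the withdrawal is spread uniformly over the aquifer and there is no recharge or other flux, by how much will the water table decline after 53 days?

Δh ≈ 2.51 m

A = 5110 ha = 5.11 × 10^7 m²
Q = 339 ML/d = 3.39 × 10^5 m³/d
ΔV = Q × t = 3.39 × 10^5 m³/d × 53 d = 1.797 × 10^7 m³
Δh = ΔV / (Sy × A) = 1.797 × 10^7 / (0.14 × 5.11 × 10^7) = 2.511 m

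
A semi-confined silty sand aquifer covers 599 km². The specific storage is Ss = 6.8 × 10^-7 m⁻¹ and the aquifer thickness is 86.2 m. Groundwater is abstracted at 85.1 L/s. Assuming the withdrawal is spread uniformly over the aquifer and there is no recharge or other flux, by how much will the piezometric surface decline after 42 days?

Δh ≈ 8.8 m

S = Ss × b = 6.8 × 10^-7 m⁻¹ × 86.2 m = 5.862 × 10^-5
A = 599 km² = 5.99 × 10^8 m²
Q = 85.1 L/s = 7353 m³/d
ΔV = Q × t = 7353 m³/d × 42 d = 3.088 × 10^5 m³
Δh = ΔV / (S × A) = 3.088 × 10^5 / (5.862 × 10^-5 × 5.99 × 10^8) = 8.795 m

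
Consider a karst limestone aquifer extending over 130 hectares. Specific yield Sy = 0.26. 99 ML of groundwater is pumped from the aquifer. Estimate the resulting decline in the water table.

A = 130 hectares = 1.3 × 10^6 m²
ΔV = 99 ML = 99000 m³
Δh = ΔV / (Sy × A) = 99000 m³ / (0.26 × 1.3 × 10^6 m²) = 0.2929 m

Δh ≈ 0.293 m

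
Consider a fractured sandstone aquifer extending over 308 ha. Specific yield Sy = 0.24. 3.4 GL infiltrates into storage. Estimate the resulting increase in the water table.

Δh ≈ 4.6 m

A = 308 ha = 3.08 × 10^6 m²
ΔV = 3.4 GL = 3.4 × 10^6 m³
Δh = ΔV / (Sy × A) = 3.4 × 10^6 m³ / (0.24 × 3.08 × 10^6 m²) = 4.6 m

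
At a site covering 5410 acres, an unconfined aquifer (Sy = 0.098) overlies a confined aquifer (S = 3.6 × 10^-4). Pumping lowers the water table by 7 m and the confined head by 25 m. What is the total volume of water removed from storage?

ΔV ≈ 1.52 × 10^7 m³

A = 5410 acres = 2.189 × 10^7 m²
Unconfined: ΔV_u = Sy × A × Δh_u = 0.098 × 2.189 × 10^7 × 7 = 1.502 × 10^7 m³
Confined: ΔV_c = S × A × Δh_c = 3.6 × 10^-4 × 2.189 × 10^7 × 25 = 1.97 × 10^5 m³
Total ΔV = 1.502 × 10^7 + 1.97 × 10^5 = 1.522 × 10^7 m³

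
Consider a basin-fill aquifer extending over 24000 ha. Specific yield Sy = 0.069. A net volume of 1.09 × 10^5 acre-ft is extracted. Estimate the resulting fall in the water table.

A = 24000 ha = 2.4 × 10^8 m²
ΔV = 1.09 × 10^5 acre-ft = 1.344 × 10^8 m³
Δh = ΔV / (Sy × A) = 1.344 × 10^8 m³ / (0.069 × 2.4 × 10^8 m²) = 8.119 m

Δh ≈ 8.12 m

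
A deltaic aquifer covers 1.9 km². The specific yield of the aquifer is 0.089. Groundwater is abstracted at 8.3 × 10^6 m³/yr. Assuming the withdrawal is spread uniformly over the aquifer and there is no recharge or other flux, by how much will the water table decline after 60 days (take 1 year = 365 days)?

Δh ≈ 8.07 m

A = 1.9 km² = 1.9 × 10^6 m²
Q = 8.3 × 10^6 m³/yr = 22740 m³/d
ΔV = Q × t = 22740 m³/d × 60 d = 1.364 × 10^6 m³
Δh = ΔV / (Sy × A) = 1.364 × 10^6 / (0.089 × 1.9 × 10^6) = 8.069 m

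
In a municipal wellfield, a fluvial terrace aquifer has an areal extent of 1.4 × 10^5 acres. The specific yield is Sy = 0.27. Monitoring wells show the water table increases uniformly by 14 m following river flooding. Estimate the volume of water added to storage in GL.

A = 1.4 × 10^5 acres = 5.666 × 10^8 m²
ΔV = Sy × A × Δh = 0.27 × 5.666 × 10^8 m² × 14 m = 2.142 × 10^9 m³
ΔV = 2.142 × 10^9 m³ = 2142 GL

ΔV ≈ 2140 GL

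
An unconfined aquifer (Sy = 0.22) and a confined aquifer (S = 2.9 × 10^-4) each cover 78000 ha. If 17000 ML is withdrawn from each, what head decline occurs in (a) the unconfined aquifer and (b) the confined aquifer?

A = 78000 ha = 7.8 × 10^8 m²
ΔV = 17000 ML = 1.7 × 10^7 m³
Unconfined: Δh_u = ΔV/(Sy·A) = 1.7 × 10^7/(0.22 × 7.8 × 10^8) = 0.09907 m
Confined: Δh_c = ΔV/(S·A) = 1.7 × 10^7/(2.9 × 10^-4 × 7.8 × 10^8) = 75.15 m

Δh_u ≈ 0.0991 m; Δh_c ≈ 75.2 m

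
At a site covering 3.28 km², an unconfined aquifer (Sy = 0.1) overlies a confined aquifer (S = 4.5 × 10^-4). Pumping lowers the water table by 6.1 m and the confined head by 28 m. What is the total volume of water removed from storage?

A = 3.28 km² = 3.28 × 10^6 m²
Unconfined: ΔV_u = Sy × A × Δh_u = 0.1 × 3.28 × 10^6 × 6.1 = 2.001 × 10^6 m³
Confined: ΔV_c = S × A × Δh_c = 4.5 × 10^-4 × 3.28 × 10^6 × 28 = 41330 m³
Total ΔV = 2.001 × 10^6 + 41330 = 2.042 × 10^6 m³

ΔV ≈ 2.04 × 10^6 m³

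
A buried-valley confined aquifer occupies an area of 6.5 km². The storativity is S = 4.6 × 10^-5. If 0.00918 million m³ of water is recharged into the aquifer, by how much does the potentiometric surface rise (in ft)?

Δh ≈ 101 ft

A = 6.5 km² = 6.5 × 10^6 m²
ΔV = 0.00918 million m³ = 9180 m³
Δh = ΔV / (S × A) = 9180 m³ / (4.6 × 10^-5 × 6.5 × 10^6 m²) = 30.7 m
Δh = 30.7 m = 100.7 ft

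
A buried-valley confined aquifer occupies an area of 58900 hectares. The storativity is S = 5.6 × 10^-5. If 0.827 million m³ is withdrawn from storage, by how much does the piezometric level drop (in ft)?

Δh ≈ 82.3 ft

A = 58900 hectares = 5.89 × 10^8 m²
ΔV = 0.827 million m³ = 8.27 × 10^5 m³
Δh = ΔV / (S × A) = 8.27 × 10^5 m³ / (5.6 × 10^-5 × 5.89 × 10^8 m²) = 25.07 m
Δh = 25.07 m = 82.26 ft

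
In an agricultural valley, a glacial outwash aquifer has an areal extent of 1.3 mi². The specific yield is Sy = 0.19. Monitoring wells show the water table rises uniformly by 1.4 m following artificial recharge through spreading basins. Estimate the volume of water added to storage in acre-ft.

ΔV ≈ 726 acre-ft

A = 1.3 mi² = 3.367 × 10^6 m²
ΔV = Sy × A × Δh = 0.19 × 3.367 × 10^6 m² × 1.4 m = 8.956 × 10^5 m³
ΔV = 8.956 × 10^5 m³ = 726.1 acre-ft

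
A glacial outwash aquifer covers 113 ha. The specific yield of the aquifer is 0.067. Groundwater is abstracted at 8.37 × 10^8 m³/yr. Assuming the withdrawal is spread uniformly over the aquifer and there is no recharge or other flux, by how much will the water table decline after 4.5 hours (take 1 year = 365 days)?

Δh ≈ 5.68 m

A = 113 ha = 1.13 × 10^6 m²
Q = 8.37 × 10^8 m³/yr = 2.293 × 10^6 m³/d
t = 4.5 hours = 0.1875 d
ΔV = Q × t = 2.293 × 10^6 m³/d × 0.1875 d = 4.3 × 10^5 m³
Δh = ΔV / (Sy × A) = 4.3 × 10^5 / (0.067 × 1.13 × 10^6) = 5.679 m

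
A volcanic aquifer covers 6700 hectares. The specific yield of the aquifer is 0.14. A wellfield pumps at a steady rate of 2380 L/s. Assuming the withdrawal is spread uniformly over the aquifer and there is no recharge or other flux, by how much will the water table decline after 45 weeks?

Δh ≈ 6.91 m

A = 6700 hectares = 6.7 × 10^7 m²
Q = 2380 L/s = 2.056 × 10^5 m³/d
t = 45 weeks = 315 d
ΔV = Q × t = 2.056 × 10^5 m³/d × 315 d = 6.477 × 10^7 m³
Δh = ΔV / (Sy × A) = 6.477 × 10^7 / (0.14 × 6.7 × 10^7) = 6.906 m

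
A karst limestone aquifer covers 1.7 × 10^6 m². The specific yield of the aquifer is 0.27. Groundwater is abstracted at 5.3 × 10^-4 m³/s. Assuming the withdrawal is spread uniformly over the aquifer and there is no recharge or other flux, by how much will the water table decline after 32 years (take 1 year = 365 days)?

Δh ≈ 1.17 m

Q = 5.3 × 10^-4 m³/s = 45.79 m³/d
t = 32 years = 11680 d
ΔV = Q × t = 45.79 m³/d × 11680 d = 5.349 × 10^5 m³
Δh = ΔV / (Sy × A) = 5.349 × 10^5 / (0.27 × 1.7 × 10^6) = 1.165 m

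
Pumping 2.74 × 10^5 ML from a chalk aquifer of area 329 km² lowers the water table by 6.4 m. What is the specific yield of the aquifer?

A = 329 km² = 3.29 × 10^8 m²
ΔV = 2.74 × 10^5 ML = 2.74 × 10^8 m³
Sy = ΔV / (A × Δh) = 2.74 × 10^8 m³ / (3.29 × 10^8 m² × 6.4 m) = 0.1301

Sy ≈ 0.13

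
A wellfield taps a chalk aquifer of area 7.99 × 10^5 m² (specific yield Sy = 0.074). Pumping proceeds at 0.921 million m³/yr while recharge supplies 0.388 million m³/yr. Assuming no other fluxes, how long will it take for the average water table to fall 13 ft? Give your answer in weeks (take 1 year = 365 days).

Δh = 13 ft = 3.962 m
ΔV = Sy × A × Δh = 0.074 × 7.99 × 10^5 × 3.962 = 2.343 × 10^5 m³
Net withdrawal = 0.921 − 0.388 = 0.533 million m³/yr = 1460 m³/d
t = ΔV / Q = 2.343 × 10^5 m³ / 1460 m³/d = 160.4 d
t = 160.4 d ≈ 22.92 weeks

t ≈ 22.9 weeks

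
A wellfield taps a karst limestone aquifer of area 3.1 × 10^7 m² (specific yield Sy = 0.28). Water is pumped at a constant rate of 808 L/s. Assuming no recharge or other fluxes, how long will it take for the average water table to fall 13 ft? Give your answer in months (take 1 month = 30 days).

Δh = 13 ft = 3.962 m
ΔV = Sy × A × Δh = 0.28 × 3.1 × 10^7 × 3.962 = 3.439 × 10^7 m³
Q = 808 L/s = 69810 m³/d
t = ΔV / Q = 3.439 × 10^7 m³ / 69810 m³/d = 492.7 d
t = 492.7 d ≈ 16.42 months

t ≈ 16.4 months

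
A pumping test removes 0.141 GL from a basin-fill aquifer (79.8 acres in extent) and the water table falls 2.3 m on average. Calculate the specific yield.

A = 79.8 acres = 3.229 × 10^5 m²
ΔV = 0.141 GL = 1.41 × 10^5 m³
Sy = ΔV / (A × Δh) = 1.41 × 10^5 m³ / (3.229 × 10^5 m² × 2.3 m) = 0.1898

Sy ≈ 0.19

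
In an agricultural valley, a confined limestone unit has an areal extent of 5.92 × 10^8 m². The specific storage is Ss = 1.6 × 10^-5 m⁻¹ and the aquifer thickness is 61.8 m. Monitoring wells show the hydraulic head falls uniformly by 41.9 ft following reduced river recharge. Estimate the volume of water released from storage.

ΔV ≈ 7.48 × 10^6 m³

S = Ss × b = 1.6 × 10^-5 m⁻¹ × 61.8 m = 9.888 × 10^-4
Δh = 41.9 ft = 12.77 m
ΔV = S × A × Δh = 9.888 × 10^-4 × 5.92 × 10^8 m² × 12.77 m = 7.476 × 10^6 m³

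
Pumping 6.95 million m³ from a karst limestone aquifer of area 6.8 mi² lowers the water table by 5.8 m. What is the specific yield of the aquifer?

A = 6.8 mi² = 1.761 × 10^7 m²
ΔV = 6.95 million m³ = 6.95 × 10^6 m³
Sy = ΔV / (A × Δh) = 6.95 × 10^6 m³ / (1.761 × 10^7 m² × 5.8 m) = 0.06804

Sy ≈ 0.068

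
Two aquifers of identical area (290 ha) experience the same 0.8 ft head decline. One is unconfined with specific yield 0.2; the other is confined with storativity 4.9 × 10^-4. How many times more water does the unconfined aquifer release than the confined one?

A = 290 ha = 2.9 × 10^6 m²
Δh = 0.8 ft = 0.2438 m
Unconfined: ΔV_u = Sy × A × Δh = 0.2 × 2.9 × 10^6 × 0.2438 = 1.414 × 10^5 m³
Confined: ΔV_c = S × A × Δh = 4.9 × 10^-4 × 2.9 × 10^6 × 0.2438 = 346.5 m³
Ratio = ΔV_u / ΔV_c = Sy / S = 0.2 / 4.9 × 10^-4 = 408.2

ΔV_u / ΔV_c ≈ 408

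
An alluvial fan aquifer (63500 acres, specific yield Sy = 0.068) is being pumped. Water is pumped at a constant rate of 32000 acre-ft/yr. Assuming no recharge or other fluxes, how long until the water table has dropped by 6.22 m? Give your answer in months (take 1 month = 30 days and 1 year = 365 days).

A = 63500 acres = 2.57 × 10^8 m²
ΔV = Sy × A × Δh = 0.068 × 2.57 × 10^8 × 6.22 = 1.087 × 10^8 m³
Q = 32000 acre-ft/yr = 1.081 × 10^5 m³/d
t = ΔV / Q = 1.087 × 10^8 m³ / 1.081 × 10^5 m³/d = 1005 d
t = 1005 d ≈ 33.5 months

t ≈ 33.5 months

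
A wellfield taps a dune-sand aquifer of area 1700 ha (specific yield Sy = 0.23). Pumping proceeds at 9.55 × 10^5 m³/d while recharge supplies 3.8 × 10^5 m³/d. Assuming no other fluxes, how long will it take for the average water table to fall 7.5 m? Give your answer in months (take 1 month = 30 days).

A = 1700 ha = 1.7 × 10^7 m²
ΔV = Sy × A × Δh = 0.23 × 1.7 × 10^7 × 7.5 = 2.933 × 10^7 m³
Net withdrawal = 9.55 × 10^5 − 3.8 × 10^5 = 5.75 × 10^5 m³/d
t = ΔV / Q = 2.933 × 10^7 m³ / 5.75 × 10^5 m³/d = 51 d
t = 51 d ≈ 1.7 months

t ≈ 1.7 months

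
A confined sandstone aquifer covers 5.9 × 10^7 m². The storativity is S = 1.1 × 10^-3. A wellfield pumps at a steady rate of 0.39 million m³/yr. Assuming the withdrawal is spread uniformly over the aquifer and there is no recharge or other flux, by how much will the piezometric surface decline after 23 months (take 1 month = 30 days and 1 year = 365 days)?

Δh ≈ 11.4 m

Q = 0.39 million m³/yr = 1068 m³/d
t = 23 months = 690 d
ΔV = Q × t = 1068 m³/d × 690 d = 7.373 × 10^5 m³
Δh = ΔV / (S × A) = 7.373 × 10^5 / (0.0011 × 5.9 × 10^7) = 11.36 m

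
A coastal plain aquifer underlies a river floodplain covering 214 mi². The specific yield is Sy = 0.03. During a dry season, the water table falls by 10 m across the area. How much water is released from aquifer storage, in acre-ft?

ΔV ≈ 1.35 × 10^5 acre-ft

A = 214 mi² = 5.543 × 10^8 m²
ΔV = Sy × A × Δh = 0.03 × 5.543 × 10^8 m² × 10 m = 1.663 × 10^8 m³
ΔV = 1.663 × 10^8 m³ = 1.348 × 10^5 acre-ft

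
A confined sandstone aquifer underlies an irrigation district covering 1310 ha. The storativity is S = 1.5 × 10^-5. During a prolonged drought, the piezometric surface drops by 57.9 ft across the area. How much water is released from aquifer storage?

A = 1310 ha = 1.31 × 10^7 m²
Δh = 57.9 ft = 17.65 m
ΔV = S × A × Δh = 1.5 × 10^-5 × 1.31 × 10^7 m² × 17.65 m = 3468 m³

ΔV ≈ 3470 m³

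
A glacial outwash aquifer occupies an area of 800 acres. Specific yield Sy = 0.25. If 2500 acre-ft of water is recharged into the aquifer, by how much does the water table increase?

A = 800 acres = 3.237 × 10^6 m²
ΔV = 2500 acre-ft = 3.084 × 10^6 m³
Δh = ΔV / (Sy × A) = 3.084 × 10^6 m³ / (0.25 × 3.237 × 10^6 m²) = 3.81 m

Δh ≈ 3.81 m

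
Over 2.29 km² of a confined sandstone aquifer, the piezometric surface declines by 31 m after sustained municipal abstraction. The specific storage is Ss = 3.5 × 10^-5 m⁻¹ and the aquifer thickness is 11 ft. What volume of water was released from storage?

ΔV ≈ 8330 m³

b = 11 ft = 3.353 m
S = Ss × b = 3.5 × 10^-5 m⁻¹ × 3.353 m = 1.173 × 10^-4
A = 2.29 km² = 2.29 × 10^6 m²
ΔV = S × A × Δh = 1.173 × 10^-4 × 2.29 × 10^6 m² × 31 m = 8331 m³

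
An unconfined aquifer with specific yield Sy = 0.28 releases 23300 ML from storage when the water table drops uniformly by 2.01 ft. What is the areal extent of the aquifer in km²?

Δh = 2.01 ft = 0.6126 m
ΔV = 23300 ML = 2.33 × 10^7 m³
A = ΔV / (Sy × Δh) = 2.33 × 10^7 / (0.28 × 0.6126) = 1.358 × 10^8 m²
A = 1.358 × 10^8 m² = 135.8 km²

A ≈ 136 km²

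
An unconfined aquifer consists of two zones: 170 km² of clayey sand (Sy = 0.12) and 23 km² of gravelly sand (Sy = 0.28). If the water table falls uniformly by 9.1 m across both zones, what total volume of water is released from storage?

A₁ = 170 km² = 1.7 × 10^8 m²; A₂ = 23 km² = 2.3 × 10^7 m²
ΔV₁ = 0.12 × 1.7 × 10^8 × 9.1 = 1.856 × 10^8 m³
ΔV₂ = 0.28 × 2.3 × 10^7 × 9.1 = 5.86 × 10^7 m³
ΔV = ΔV₁ + ΔV₂ = 2.442 × 10^8 m³

ΔV ≈ 2.44 × 10^8 m³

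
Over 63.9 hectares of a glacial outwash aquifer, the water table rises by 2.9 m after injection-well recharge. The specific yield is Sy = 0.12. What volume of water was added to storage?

A = 63.9 hectares = 6.39 × 10^5 m²
ΔV = Sy × A × Δh = 0.12 × 6.39 × 10^5 m² × 2.9 m = 2.224 × 10^5 m³

ΔV ≈ 2.22 × 10^5 m³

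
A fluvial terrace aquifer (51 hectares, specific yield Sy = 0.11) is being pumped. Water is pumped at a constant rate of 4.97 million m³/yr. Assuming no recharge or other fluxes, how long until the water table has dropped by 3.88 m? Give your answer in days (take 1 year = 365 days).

A = 51 hectares = 5.1 × 10^5 m²
ΔV = Sy × A × Δh = 0.11 × 5.1 × 10^5 × 3.88 = 2.177 × 10^5 m³
Q = 4.97 million m³/yr = 13620 m³/d
t = ΔV / Q = 2.177 × 10^5 m³ / 13620 m³/d = 15.99 d

t ≈ 16 days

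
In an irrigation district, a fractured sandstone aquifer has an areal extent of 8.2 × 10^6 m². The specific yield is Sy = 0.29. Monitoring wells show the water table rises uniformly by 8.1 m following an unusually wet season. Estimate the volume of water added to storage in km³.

ΔV ≈ 0.0193 km³

ΔV = Sy × A × Δh = 0.29 × 8.2 × 10^6 m² × 8.1 m = 1.926 × 10^7 m³
ΔV = 1.926 × 10^7 m³ = 0.01926 km³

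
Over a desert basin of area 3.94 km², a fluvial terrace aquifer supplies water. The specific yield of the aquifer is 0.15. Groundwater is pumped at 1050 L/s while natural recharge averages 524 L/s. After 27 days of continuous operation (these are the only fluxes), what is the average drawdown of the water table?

A = 3.94 km² = 3.94 × 10^6 m²
Net abstraction = 1050 − 524 = 526 L/s
Q_net = 526 L/s = 45450 m³/d
ΔV = Q × t = 45450 m³/d × 27 d = 1.227 × 10^6 m³
Δh = ΔV / (Sy × A) = 1.227 × 10^6 / (0.15 × 3.94 × 10^6) = 2.076 m

Δh ≈ 2.08 m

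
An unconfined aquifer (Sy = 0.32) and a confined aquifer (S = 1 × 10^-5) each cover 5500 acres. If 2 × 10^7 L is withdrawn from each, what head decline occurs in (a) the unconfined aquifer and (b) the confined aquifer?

Δh_u ≈ 0.00281 m; Δh_c ≈ 89.9 m

A = 5500 acres = 2.226 × 10^7 m²
ΔV = 2 × 10^7 L = 20000 m³
Unconfined: Δh_u = ΔV/(Sy·A) = 20000/(0.32 × 2.226 × 10^7) = 0.002808 m
Confined: Δh_c = ΔV/(S·A) = 20000/(1 × 10^-5 × 2.226 × 10^7) = 89.86 m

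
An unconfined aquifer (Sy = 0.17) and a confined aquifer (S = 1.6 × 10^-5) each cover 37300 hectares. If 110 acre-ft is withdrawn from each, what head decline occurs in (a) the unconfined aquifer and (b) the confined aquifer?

A = 37300 hectares = 3.73 × 10^8 m²
ΔV = 110 acre-ft = 1.357 × 10^5 m³
Unconfined: Δh_u = ΔV/(Sy·A) = 1.357 × 10^5/(0.17 × 3.73 × 10^8) = 0.00214 m
Confined: Δh_c = ΔV/(S·A) = 1.357 × 10^5/(1.6 × 10^-5 × 3.73 × 10^8) = 22.74 m

Δh_u ≈ 0.00214 m; Δh_c ≈ 22.7 m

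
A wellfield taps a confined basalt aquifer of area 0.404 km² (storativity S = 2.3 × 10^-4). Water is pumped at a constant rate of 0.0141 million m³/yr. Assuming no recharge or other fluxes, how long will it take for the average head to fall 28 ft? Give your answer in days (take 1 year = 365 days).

A = 0.404 km² = 4.04 × 10^5 m²
Δh = 28 ft = 8.534 m
ΔV = S × A × Δh = 2.3 × 10^-4 × 4.04 × 10^5 × 8.534 = 793 m³
Q = 0.0141 million m³/yr = 38.63 m³/d
t = ΔV / Q = 793 m³ / 38.63 m³/d = 20.53 d

t ≈ 20.5 days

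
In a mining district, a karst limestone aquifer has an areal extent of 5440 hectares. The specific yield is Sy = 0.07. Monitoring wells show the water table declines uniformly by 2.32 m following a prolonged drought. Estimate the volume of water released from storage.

ΔV ≈ 8.83 × 10^6 m³

A = 5440 hectares = 5.44 × 10^7 m²
ΔV = Sy × A × Δh = 0.07 × 5.44 × 10^7 m² × 2.32 m = 8.835 × 10^6 m³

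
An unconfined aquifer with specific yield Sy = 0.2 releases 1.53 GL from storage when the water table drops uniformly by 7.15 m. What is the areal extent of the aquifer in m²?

ΔV = 1.53 GL = 1.53 × 10^6 m³
A = ΔV / (Sy × Δh) = 1.53 × 10^6 / (0.2 × 7.15) = 1.07 × 10^6 m²

A ≈ 1.07 × 10^6 m²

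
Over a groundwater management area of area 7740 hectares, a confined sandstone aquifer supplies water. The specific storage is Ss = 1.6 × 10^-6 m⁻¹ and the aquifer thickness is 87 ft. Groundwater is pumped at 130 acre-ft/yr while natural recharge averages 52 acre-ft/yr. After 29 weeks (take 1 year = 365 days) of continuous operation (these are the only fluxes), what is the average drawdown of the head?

Δh ≈ 16.3 m

b = 87 ft = 26.52 m
S = Ss × b = 1.6 × 10^-6 m⁻¹ × 26.52 m = 4.243 × 10^-5
A = 7740 hectares = 7.74 × 10^7 m²
Net abstraction = 130 − 52 = 78 acre-ft/yr
Q_net = 78 acre-ft/yr = 263.6 m³/d
t = 29 weeks = 203 d
ΔV = Q × t = 263.6 m³/d × 203 d = 53510 m³
Δh = ΔV / (S × A) = 53510 / (4.243 × 10^-5 × 7.74 × 10^7) = 16.29 m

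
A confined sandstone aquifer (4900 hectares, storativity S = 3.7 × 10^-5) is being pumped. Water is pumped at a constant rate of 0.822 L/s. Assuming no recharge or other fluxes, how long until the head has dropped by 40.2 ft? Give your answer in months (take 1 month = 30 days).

t ≈ 10.4 months

A = 4900 hectares = 4.9 × 10^7 m²
Δh = 40.2 ft = 12.25 m
ΔV = S × A × Δh = 3.7 × 10^-5 × 4.9 × 10^7 × 12.25 = 22210 m³
Q = 0.822 L/s = 71.02 m³/d
t = ΔV / Q = 22210 m³ / 71.02 m³/d = 312.8 d
t = 312.8 d ≈ 10.43 months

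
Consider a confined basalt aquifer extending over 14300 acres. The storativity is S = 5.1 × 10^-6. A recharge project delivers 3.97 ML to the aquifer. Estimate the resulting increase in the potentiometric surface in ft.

A = 14300 acres = 5.787 × 10^7 m²
ΔV = 3.97 ML = 3970 m³
Δh = ΔV / (S × A) = 3970 m³ / (5.1 × 10^-6 × 5.787 × 10^7 m²) = 13.45 m
Δh = 13.45 m = 44.13 ft

Δh ≈ 44.1 ft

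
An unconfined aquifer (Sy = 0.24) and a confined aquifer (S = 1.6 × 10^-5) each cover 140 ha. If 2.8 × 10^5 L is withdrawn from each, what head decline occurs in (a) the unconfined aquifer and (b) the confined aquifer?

Δh_u ≈ 8.33 × 10^-4 m; Δh_c ≈ 12.5 m

A = 140 ha = 1.4 × 10^6 m²
ΔV = 2.8 × 10^5 L = 280 m³
Unconfined: Δh_u = ΔV/(Sy·A) = 280/(0.24 × 1.4 × 10^6) = 8.333 × 10^-4 m
Confined: Δh_c = ΔV/(S·A) = 280/(1.6 × 10^-5 × 1.4 × 10^6) = 12.5 m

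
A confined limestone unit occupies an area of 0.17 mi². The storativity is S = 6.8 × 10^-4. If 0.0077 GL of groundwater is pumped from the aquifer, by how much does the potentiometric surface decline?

A = 0.17 mi² = 4.403 × 10^5 m²
ΔV = 0.0077 GL = 7700 m³
Δh = ΔV / (S × A) = 7700 m³ / (6.8 × 10^-4 × 4.403 × 10^5 m²) = 25.72 m

Δh ≈ 25.7 m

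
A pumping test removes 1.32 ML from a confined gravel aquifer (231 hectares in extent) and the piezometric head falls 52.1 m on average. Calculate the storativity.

A = 231 hectares = 2.31 × 10^6 m²
ΔV = 1.32 ML = 1320 m³
S = ΔV / (A × Δh) = 1320 m³ / (2.31 × 10^6 m² × 52.1 m) = 1.097 × 10^-5

S ≈ 1.1 × 10^-5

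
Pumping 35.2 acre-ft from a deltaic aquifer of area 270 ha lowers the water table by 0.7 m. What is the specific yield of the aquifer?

A = 270 ha = 2.7 × 10^6 m²
ΔV = 35.2 acre-ft = 43420 m³
Sy = ΔV / (A × Δh) = 43420 m³ / (2.7 × 10^6 m² × 0.7 m) = 0.02297

Sy ≈ 0.023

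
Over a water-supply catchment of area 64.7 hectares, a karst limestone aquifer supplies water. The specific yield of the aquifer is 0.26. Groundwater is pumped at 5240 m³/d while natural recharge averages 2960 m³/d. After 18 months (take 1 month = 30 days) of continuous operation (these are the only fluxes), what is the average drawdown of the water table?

A = 64.7 hectares = 6.47 × 10^5 m²
Net abstraction = 5240 − 2960 = 2280 m³/d
t = 18 months = 540 d
ΔV = Q × t = 2280 m³/d × 540 d = 1.231 × 10^6 m³
Δh = ΔV / (Sy × A) = 1.231 × 10^6 / (0.26 × 6.47 × 10^5) = 7.319 m

Δh ≈ 7.32 m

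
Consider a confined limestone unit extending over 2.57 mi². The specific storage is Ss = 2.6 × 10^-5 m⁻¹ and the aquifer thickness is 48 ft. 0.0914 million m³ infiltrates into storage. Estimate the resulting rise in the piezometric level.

b = 48 ft = 14.63 m
S = Ss × b = 2.6 × 10^-5 m⁻¹ × 14.63 m = 3.804 × 10^-4
A = 2.57 mi² = 6.656 × 10^6 m²
ΔV = 0.0914 million m³ = 91400 m³
Δh = ΔV / (S × A) = 91400 m³ / (3.804 × 10^-4 × 6.656 × 10^6 m²) = 36.1 m

Δh ≈ 36.1 m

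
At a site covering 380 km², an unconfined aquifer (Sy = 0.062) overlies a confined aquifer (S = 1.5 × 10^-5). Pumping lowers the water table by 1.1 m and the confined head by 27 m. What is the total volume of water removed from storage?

A = 380 km² = 3.8 × 10^8 m²
Unconfined: ΔV_u = Sy × A × Δh_u = 0.062 × 3.8 × 10^8 × 1.1 = 2.592 × 10^7 m³
Confined: ΔV_c = S × A × Δh_c = 1.5 × 10^-5 × 3.8 × 10^8 × 27 = 1.539 × 10^5 m³
Total ΔV = 2.592 × 10^7 + 1.539 × 10^5 = 2.607 × 10^7 m³

ΔV ≈ 2.61 × 10^7 m³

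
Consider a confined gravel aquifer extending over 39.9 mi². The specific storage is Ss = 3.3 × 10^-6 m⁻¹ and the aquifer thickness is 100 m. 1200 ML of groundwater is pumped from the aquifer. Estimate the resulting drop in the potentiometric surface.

Δh ≈ 35.2 m

S = Ss × b = 3.3 × 10^-6 m⁻¹ × 100 m = 3.3 × 10^-4
A = 39.9 mi² = 1.033 × 10^8 m²
ΔV = 1200 ML = 1.2 × 10^6 m³
Δh = ΔV / (S × A) = 1.2 × 10^6 m³ / (3.3 × 10^-4 × 1.033 × 10^8 m²) = 35.19 m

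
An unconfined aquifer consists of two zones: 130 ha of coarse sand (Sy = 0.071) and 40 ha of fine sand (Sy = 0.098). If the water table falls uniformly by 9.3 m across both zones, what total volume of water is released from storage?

ΔV ≈ 1.22 × 10^6 m³

A₁ = 130 ha = 1.3 × 10^6 m²; A₂ = 40 ha = 4 × 10^5 m²
ΔV₁ = 0.071 × 1.3 × 10^6 × 9.3 = 8.584 × 10^5 m³
ΔV₂ = 0.098 × 4 × 10^5 × 9.3 = 3.646 × 10^5 m³
ΔV = ΔV₁ + ΔV₂ = 1.223 × 10^6 m³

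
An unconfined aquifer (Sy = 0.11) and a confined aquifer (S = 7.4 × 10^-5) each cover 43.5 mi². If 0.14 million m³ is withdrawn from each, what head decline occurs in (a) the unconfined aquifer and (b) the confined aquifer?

A = 43.5 mi² = 1.127 × 10^8 m²
ΔV = 0.14 million m³ = 1.4 × 10^5 m³
Unconfined: Δh_u = ΔV/(Sy·A) = 1.4 × 10^5/(0.11 × 1.127 × 10^8) = 0.0113 m
Confined: Δh_c = ΔV/(S·A) = 1.4 × 10^5/(7.4 × 10^-5 × 1.127 × 10^8) = 16.79 m

Δh_u ≈ 0.0113 m; Δh_c ≈ 16.8 m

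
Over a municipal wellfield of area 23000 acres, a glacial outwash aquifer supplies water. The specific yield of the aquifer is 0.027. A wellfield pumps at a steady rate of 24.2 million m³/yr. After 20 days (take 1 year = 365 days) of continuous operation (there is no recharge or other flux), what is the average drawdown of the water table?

A = 23000 acres = 9.308 × 10^7 m²
Q = 24.2 million m³/yr = 66300 m³/d
ΔV = Q × t = 66300 m³/d × 20 d = 1.326 × 10^6 m³
Δh = ΔV / (Sy × A) = 1.326 × 10^6 / (0.027 × 9.308 × 10^7) = 0.5276 m

Δh ≈ 0.528 m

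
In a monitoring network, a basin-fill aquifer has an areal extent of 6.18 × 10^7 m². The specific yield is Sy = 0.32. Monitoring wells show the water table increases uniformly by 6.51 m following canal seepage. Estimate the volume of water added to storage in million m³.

ΔV = Sy × A × Δh = 0.32 × 6.18 × 10^7 m² × 6.51 m = 1.287 × 10^8 m³
ΔV = 1.287 × 10^8 m³ = 128.7 million m³

ΔV ≈ 129 million m³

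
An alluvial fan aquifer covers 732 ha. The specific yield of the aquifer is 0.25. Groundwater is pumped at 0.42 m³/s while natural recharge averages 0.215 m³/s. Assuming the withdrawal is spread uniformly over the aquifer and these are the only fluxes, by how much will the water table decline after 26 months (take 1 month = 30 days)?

A = 732 ha = 7.32 × 10^6 m²
Net abstraction = 0.42 − 0.215 = 0.205 m³/s
Q_net = 0.205 m³/s = 17710 m³/d
t = 26 months = 780 d
ΔV = Q × t = 17710 m³/d × 780 d = 1.382 × 10^7 m³
Δh = ΔV / (Sy × A) = 1.382 × 10^7 / (0.25 × 7.32 × 10^6) = 7.549 m

Δh ≈ 7.55 m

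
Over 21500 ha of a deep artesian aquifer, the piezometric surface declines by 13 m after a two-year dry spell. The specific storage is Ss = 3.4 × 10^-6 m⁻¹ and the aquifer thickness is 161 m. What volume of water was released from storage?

S = Ss × b = 3.4 × 10^-6 m⁻¹ × 161 m = 5.474 × 10^-4
A = 21500 ha = 2.15 × 10^8 m²
ΔV = S × A × Δh = 5.474 × 10^-4 × 2.15 × 10^8 m² × 13 m = 1.53 × 10^6 m³

ΔV ≈ 1.53 × 10^6 m³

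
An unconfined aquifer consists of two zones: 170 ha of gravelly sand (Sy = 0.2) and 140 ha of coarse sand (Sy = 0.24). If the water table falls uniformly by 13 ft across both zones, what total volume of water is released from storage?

A₁ = 170 ha = 1.7 × 10^6 m²; A₂ = 140 ha = 1.4 × 10^6 m²
Δh = 13 ft = 3.962 m
ΔV₁ = 0.2 × 1.7 × 10^6 × 3.962 = 1.347 × 10^6 m³
ΔV₂ = 0.24 × 1.4 × 10^6 × 3.962 = 1.331 × 10^6 m³
ΔV = ΔV₁ + ΔV₂ = 2.679 × 10^6 m³

ΔV ≈ 2.68 × 10^6 m³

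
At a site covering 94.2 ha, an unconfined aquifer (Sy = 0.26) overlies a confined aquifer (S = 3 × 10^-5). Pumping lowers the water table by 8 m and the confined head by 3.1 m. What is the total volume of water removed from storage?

A = 94.2 ha = 9.42 × 10^5 m²
Unconfined: ΔV_u = Sy × A × Δh_u = 0.26 × 9.42 × 10^5 × 8 = 1.959 × 10^6 m³
Confined: ΔV_c = S × A × Δh_c = 3 × 10^-5 × 9.42 × 10^5 × 3.1 = 87.61 m³
Total ΔV = 1.959 × 10^6 + 87.61 = 1.959 × 10^6 m³

ΔV ≈ 1.96 × 10^6 m³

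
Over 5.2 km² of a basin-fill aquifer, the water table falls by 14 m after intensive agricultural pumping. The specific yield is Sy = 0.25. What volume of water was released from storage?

A = 5.2 km² = 5.2 × 10^6 m²
ΔV = Sy × A × Δh = 0.25 × 5.2 × 10^6 m² × 14 m = 1.82 × 10^7 m³

ΔV ≈ 1.82 × 10^7 m³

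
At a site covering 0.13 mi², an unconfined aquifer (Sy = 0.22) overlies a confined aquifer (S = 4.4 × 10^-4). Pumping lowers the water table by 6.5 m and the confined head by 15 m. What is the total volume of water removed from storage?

A = 0.13 mi² = 3.367 × 10^5 m²
Unconfined: ΔV_u = Sy × A × Δh_u = 0.22 × 3.367 × 10^5 × 6.5 = 4.815 × 10^5 m³
Confined: ΔV_c = S × A × Δh_c = 4.4 × 10^-4 × 3.367 × 10^5 × 15 = 2222 m³
Total ΔV = 4.815 × 10^5 + 2222 = 4.837 × 10^5 m³

ΔV ≈ 4.84 × 10^5 m³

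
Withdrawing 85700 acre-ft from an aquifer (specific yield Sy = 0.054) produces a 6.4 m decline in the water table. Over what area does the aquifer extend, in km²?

ΔV = 85700 acre-ft = 1.057 × 10^8 m³
A = ΔV / (Sy × Δh) = 1.057 × 10^8 / (0.054 × 6.4) = 3.059 × 10^8 m²
A = 3.059 × 10^8 m² = 305.9 km²

A ≈ 306 km²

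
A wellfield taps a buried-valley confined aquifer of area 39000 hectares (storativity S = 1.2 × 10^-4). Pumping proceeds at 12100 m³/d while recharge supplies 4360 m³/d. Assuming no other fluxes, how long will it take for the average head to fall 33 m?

t ≈ 200 days

A = 39000 hectares = 3.9 × 10^8 m²
ΔV = S × A × Δh = 1.2 × 10^-4 × 3.9 × 10^8 × 33 = 1.544 × 10^6 m³
Net withdrawal = 12100 − 4360 = 7740 m³/d
t = ΔV / Q = 1.544 × 10^6 m³ / 7740 m³/d = 199.5 d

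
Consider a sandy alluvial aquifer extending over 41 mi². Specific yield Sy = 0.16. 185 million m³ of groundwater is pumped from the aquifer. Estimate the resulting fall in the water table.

A = 41 mi² = 1.062 × 10^8 m²
ΔV = 185 million m³ = 1.85 × 10^8 m³
Δh = ΔV / (Sy × A) = 1.85 × 10^8 m³ / (0.16 × 1.062 × 10^8 m²) = 10.89 m

Δh ≈ 10.9 m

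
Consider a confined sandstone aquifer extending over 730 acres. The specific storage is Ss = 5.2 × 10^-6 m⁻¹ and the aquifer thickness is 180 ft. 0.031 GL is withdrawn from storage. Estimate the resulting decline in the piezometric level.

Δh ≈ 36.8 m

b = 180 ft = 54.86 m
S = Ss × b = 5.2 × 10^-6 m⁻¹ × 54.86 m = 2.853 × 10^-4
A = 730 acres = 2.954 × 10^6 m²
ΔV = 0.031 GL = 31000 m³
Δh = ΔV / (S × A) = 31000 m³ / (2.853 × 10^-4 × 2.954 × 10^6 m²) = 36.78 m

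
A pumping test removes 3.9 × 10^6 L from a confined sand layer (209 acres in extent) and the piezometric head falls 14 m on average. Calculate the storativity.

A = 209 acres = 8.458 × 10^5 m²
ΔV = 3.9 × 10^6 L = 3900 m³
S = ΔV / (A × Δh) = 3900 m³ / (8.458 × 10^5 m² × 14 m) = 3.294 × 10^-4

S ≈ 3.3 × 10^-4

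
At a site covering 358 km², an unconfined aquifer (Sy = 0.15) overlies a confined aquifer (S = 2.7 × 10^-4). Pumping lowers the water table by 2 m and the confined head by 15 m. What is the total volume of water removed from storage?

A = 358 km² = 3.58 × 10^8 m²
Unconfined: ΔV_u = Sy × A × Δh_u = 0.15 × 3.58 × 10^8 × 2 = 1.074 × 10^8 m³
Confined: ΔV_c = S × A × Δh_c = 2.7 × 10^-4 × 3.58 × 10^8 × 15 = 1.45 × 10^6 m³
Total ΔV = 1.074 × 10^8 + 1.45 × 10^6 = 1.088 × 10^8 m³

ΔV ≈ 1.09 × 10^8 m³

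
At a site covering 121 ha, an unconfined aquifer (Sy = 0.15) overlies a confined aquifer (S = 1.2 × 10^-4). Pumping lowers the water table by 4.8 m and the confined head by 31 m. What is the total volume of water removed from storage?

ΔV ≈ 8.76 × 10^5 m³

A = 121 ha = 1.21 × 10^6 m²
Unconfined: ΔV_u = Sy × A × Δh_u = 0.15 × 1.21 × 10^6 × 4.8 = 8.712 × 10^5 m³
Confined: ΔV_c = S × A × Δh_c = 1.2 × 10^-4 × 1.21 × 10^6 × 31 = 4501 m³
Total ΔV = 8.712 × 10^5 + 4501 = 8.757 × 10^5 m³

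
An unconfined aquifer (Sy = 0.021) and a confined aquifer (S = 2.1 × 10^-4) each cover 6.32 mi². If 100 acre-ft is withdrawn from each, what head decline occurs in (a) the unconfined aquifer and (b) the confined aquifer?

Δh_u ≈ 0.359 m; Δh_c ≈ 35.9 m

A = 6.32 mi² = 1.637 × 10^7 m²
ΔV = 100 acre-ft = 1.233 × 10^5 m³
Unconfined: Δh_u = ΔV/(Sy·A) = 1.233 × 10^5/(0.021 × 1.637 × 10^7) = 0.3588 m
Confined: Δh_c = ΔV/(S·A) = 1.233 × 10^5/(2.1 × 10^-4 × 1.637 × 10^7) = 35.88 m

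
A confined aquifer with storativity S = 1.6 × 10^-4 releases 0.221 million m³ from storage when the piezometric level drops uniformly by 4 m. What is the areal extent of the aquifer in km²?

A ≈ 345 km²

ΔV = 0.221 million m³ = 2.21 × 10^5 m³
A = ΔV / (S × Δh) = 2.21 × 10^5 / (1.6 × 10^-4 × 4) = 3.453 × 10^8 m²
A = 3.453 × 10^8 m² = 345.3 km²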